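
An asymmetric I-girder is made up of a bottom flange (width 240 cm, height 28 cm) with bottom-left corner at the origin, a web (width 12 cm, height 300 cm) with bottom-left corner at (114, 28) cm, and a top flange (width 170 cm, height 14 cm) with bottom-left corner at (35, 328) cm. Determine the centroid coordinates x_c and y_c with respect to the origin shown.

bottom flange: A = 240 × 28 = 6720.00, centroid at (120.00, 14.00).
web: A = 12 × 300 = 3600.00, centroid at (120.00, 178.00).
top flange: A = 170 × 14 = 2380.00, centroid at (120.00, 335.00).
ΣA = 12700.00 cm², ΣAx_c = 1524000.00 cm³, ΣAy_c = 1532180.00 cm³.
x_c = 1524000.00/12700.00 = 120.00 cm; y_c = 1532180.00/12700.00 = 120.64 cm.

x_c = 120.00 cm, y_c = 120.64 cm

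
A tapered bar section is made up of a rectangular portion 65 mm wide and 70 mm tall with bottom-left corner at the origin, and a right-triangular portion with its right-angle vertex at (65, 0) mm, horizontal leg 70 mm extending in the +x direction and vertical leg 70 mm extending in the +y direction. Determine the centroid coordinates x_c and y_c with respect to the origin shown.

x_c = 52.04 mm, y_c = 30.92 mm

rectangular portion: A = 65 × 70 = 4550.00, centroid at (32.50, 35.00).
triangular portion: A = ½·70·70 = 2450.00, centroid at (88.33, 23.33).
ΣA = 7000.00 mm²
ΣAx_c = (4550.00)(32.50) + (2450.00)(88.33) = 364291.67 mm³
ΣAy_c = (4550.00)(35.00) + (2450.00)(23.33) = 216416.67 mm³
x_c = 364291.67 / 7000.00 = 52.04 mm
y_c = 216416.67 / 7000.00 = 30.92 mm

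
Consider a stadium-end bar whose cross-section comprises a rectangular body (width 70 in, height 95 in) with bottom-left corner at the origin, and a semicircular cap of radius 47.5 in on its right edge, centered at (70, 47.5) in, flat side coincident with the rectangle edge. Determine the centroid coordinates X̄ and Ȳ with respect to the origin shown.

X̄ = 54.18 in, Ȳ = 47.50 in

rectangular body: A = 70 × 95 = 6650.00, centroid at (35.00, 47.50).
semicircular end: A = ½π·47.5² = 3544.11, centroid at (90.16, 47.50).
ΣA = 10194.11 in²
ΣAX̄ = (6650.00)(35.00) + (3544.11)(90.16) = 552285.56 in³
ΣAȲ = (6650.00)(47.50) + (3544.11)(47.50) = 484220.19 in³
X̄ = 552285.56 / 10194.11 = 54.18 in
Ȳ = 484220.19 / 10194.11 = 47.50 in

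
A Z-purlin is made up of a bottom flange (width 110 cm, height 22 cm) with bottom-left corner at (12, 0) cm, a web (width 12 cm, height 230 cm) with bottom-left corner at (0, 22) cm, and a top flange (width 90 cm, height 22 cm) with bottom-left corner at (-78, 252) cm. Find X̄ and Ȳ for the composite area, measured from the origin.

bottom flange: A = 110 × 22 = 2420.00, centroid at (67.00, 11.00).
web: A = 12 × 230 = 2760.00, centroid at (6.00, 137.00).
top flange: A = 90 × 22 = 1980.00, centroid at (-33.00, 263.00).
ΣA = 7160.00 cm², ΣAX̄ = 113360.00 cm³, ΣAȲ = 925480.00 cm³.
X̄ = 113360.00/7160.00 = 15.83 cm; Ȳ = 925480.00/7160.00 = 129.26 cm.

X̄ = 15.83 cm, Ȳ = 129.26 cm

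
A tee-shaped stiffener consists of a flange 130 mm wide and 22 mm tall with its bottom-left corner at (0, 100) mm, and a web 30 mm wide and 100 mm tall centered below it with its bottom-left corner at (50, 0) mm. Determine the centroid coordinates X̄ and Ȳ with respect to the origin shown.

X̄ = 65.00 mm, Ȳ = 79.77 mm

web: A = 30 × 100 = 3000.00, centroid at (65.00, 50.00).
flange: A = 130 × 22 = 2860.00, centroid at (65.00, 111.00).
ΣA = 5860.00 mm²
ΣAX̄ = (3000.00)(65.00) + (2860.00)(65.00) = 380900.00 mm³
ΣAȲ = (3000.00)(50.00) + (2860.00)(111.00) = 467460.00 mm³
X̄ = 380900.00 / 5860.00 = 65.00 mm
Ȳ = 467460.00 / 5860.00 = 79.77 mm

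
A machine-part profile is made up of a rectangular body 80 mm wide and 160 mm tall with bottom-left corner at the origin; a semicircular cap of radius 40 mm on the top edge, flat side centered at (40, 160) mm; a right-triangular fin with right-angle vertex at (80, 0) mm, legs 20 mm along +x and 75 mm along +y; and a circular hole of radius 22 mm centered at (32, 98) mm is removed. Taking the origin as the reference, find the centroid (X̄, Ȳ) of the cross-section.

Part | A | x̄ᵢ | ȳᵢ | A·x̄ᵢ | A·ȳᵢ
rectangular body | 12800.00 | 40.00 | 80.00 | 512000.00 | 1024000.00
semicircular top | 2513.27 | 40.00 | 176.98 | 100530.96 | 444790.53
triangular fin | 750.00 | 86.67 | 25.00 | 65000.00 | 18750.00
hole | -1520.53 | 32.00 | 98.00 | -48656.99 | -149012.02
Σ | 14542.74 |  |  | 628873.98 | 1338528.50
X̄ = 628873.98 / 14542.74 = 43.24 mm
Ȳ = 1338528.50 / 14542.74 = 92.04 mm

X̄ = 43.24 mm, Ȳ = 92.04 mm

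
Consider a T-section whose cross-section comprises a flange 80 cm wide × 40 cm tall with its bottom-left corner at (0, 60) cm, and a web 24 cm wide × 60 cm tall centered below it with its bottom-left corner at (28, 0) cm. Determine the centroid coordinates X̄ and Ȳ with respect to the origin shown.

X̄ = 40.00 cm, Ȳ = 64.48 cm

web: A = 24 × 60 = 1440.00, centroid at (40.00, 30.00).
flange: A = 80 × 40 = 3200.00, centroid at (40.00, 80.00).
ΣA = 4640.00 cm², ΣAX̄ = 185600.00 cm³, ΣAȲ = 299200.00 cm³.
X̄ = 185600.00/4640.00 = 40.00 cm; Ȳ = 299200.00/4640.00 = 64.48 cm.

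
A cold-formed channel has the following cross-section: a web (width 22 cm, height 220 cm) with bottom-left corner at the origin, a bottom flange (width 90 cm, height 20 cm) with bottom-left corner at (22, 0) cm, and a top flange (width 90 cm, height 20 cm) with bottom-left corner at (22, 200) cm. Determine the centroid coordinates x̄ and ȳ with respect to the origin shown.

Part | A | x̄ᵢ | ȳᵢ | A·x̄ᵢ | A·ȳᵢ
web | 4840.00 | 11.00 | 110.00 | 53240.00 | 532400.00
bottom flange | 1800.00 | 67.00 | 10.00 | 120600.00 | 18000.00
top flange | 1800.00 | 67.00 | 210.00 | 120600.00 | 378000.00
Σ | 8440.00 |  |  | 294440.00 | 928400.00
x̄ = 294440.00 / 8440.00 = 34.89 cm
ȳ = 928400.00 / 8440.00 = 110.00 cm

x̄ = 34.89 cm, ȳ = 110.00 cm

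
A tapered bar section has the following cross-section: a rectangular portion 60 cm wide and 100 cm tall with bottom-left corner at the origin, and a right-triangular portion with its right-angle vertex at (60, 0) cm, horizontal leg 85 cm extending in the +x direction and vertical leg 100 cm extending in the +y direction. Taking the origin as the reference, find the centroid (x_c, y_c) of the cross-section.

x_c = 54.19 cm, y_c = 43.09 cm

rectangular portion: A = 60 × 100 = 6000.00, centroid at (30.00, 50.00).
triangular portion: A = ½·85·100 = 4250.00, centroid at (88.33, 33.33).
ΣA = 10250.00 cm²
ΣAx_c = (6000.00)(30.00) + (4250.00)(88.33) = 555416.67 cm³
ΣAy_c = (6000.00)(50.00) + (4250.00)(33.33) = 441666.67 cm³
x_c = 555416.67 / 10250.00 = 54.19 cm
y_c = 441666.67 / 10250.00 = 43.09 cm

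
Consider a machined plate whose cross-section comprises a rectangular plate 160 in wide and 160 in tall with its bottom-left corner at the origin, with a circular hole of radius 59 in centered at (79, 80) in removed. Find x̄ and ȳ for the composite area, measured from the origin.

x̄ = 80.75 in, ȳ = 80.00 in

Part | A | x̄ᵢ | ȳᵢ | A·x̄ᵢ | A·ȳᵢ
plate | 25600.00 | 80.00 | 80.00 | 2048000.00 | 2048000.00
hole | -10935.88 | 79.00 | 80.00 | -863934.84 | -874870.72
Σ | 14664.12 |  |  | 1184065.16 | 1173129.28
x̄ = 1184065.16 / 14664.12 = 80.75 in
ȳ = 1173129.28 / 14664.12 = 80.00 in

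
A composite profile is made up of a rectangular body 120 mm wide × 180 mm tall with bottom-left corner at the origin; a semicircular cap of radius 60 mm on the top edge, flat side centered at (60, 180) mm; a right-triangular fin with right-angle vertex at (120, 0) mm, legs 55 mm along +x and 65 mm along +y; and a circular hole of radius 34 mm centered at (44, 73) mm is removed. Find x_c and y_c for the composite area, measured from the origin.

x_c = 67.80 mm, y_c = 113.32 mm

rectangular body: A = 120 × 180 = 21600.00, centroid at (60.00, 90.00).
semicircular top: A = ½π·60² = 5654.87, centroid at (60.00, 205.46).
triangular fin: A = ½·55·65 = 1787.50, centroid at (138.33, 21.67).
hole: A = −π·34² = -3631.68, centroid at (44.00, 73.00).
ΣA = 25410.69 mm², ΣAx_c = 1722768.87 mm³, ΣAy_c = 2879492.47 mm³.
x_c = 1722768.87/25410.69 = 67.80 mm; y_c = 2879492.47/25410.69 = 113.32 mm.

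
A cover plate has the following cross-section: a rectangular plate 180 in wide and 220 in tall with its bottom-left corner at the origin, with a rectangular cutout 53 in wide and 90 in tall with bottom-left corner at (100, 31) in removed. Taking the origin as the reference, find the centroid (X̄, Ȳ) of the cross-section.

X̄ = 85.00 in, Ȳ = 114.66 in

plate: A = 180 × 220 = 39600.00, centroid at (90.00, 110.00).
hole: A = −(53 × 90) = -4770.00, centroid at (126.50, 76.00).
ΣA = 34830.00 in²
ΣAX̄ = (39600.00)(90.00) + (-4770.00)(126.50) = 2960595.00 in³
ΣAȲ = (39600.00)(110.00) + (-4770.00)(76.00) = 3993480.00 in³
X̄ = 2960595.00 / 34830.00 = 85.00 in
Ȳ = 3993480.00 / 34830.00 = 114.66 in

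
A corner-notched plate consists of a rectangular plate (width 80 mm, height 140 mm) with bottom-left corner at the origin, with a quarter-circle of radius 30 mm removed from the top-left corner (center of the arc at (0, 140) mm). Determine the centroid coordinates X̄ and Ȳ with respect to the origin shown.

X̄ = 41.84 mm, Ȳ = 66.14 mm

Part | A | x̄ᵢ | ȳᵢ | A·x̄ᵢ | A·ȳᵢ
plate | 11200.00 | 40.00 | 70.00 | 448000.00 | 784000.00
removed quarter-circle | -706.86 | 12.73 | 127.27 | -9000.00 | -89960.17
Σ | 10493.14 |  |  | 439000.00 | 694039.83
X̄ = 439000.00 / 10493.14 = 41.84 mm
Ȳ = 694039.83 / 10493.14 = 66.14 mm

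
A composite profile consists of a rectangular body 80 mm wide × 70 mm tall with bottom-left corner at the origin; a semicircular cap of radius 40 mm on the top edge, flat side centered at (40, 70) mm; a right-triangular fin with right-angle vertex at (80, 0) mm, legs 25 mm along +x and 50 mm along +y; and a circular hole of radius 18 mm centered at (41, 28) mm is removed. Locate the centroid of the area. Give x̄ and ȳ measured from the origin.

x̄ = 43.78 mm, ȳ = 51.36 mm

rectangular body: A = 80 × 70 = 5600.00, centroid at (40.00, 35.00).
semicircular top: A = ½π·40² = 2513.27, centroid at (40.00, 86.98).
triangular fin: A = ½·25·50 = 625.00, centroid at (88.33, 16.67).
hole: A = −π·18² = -1017.88, centroid at (41.00, 28.00).
ΣA = 7720.40 mm², ΣAx̄ = 338006.38 mm³, ΣAȳ = 396511.99 mm³.
x̄ = 338006.38/7720.40 = 43.78 mm; ȳ = 396511.99/7720.40 = 51.36 mm.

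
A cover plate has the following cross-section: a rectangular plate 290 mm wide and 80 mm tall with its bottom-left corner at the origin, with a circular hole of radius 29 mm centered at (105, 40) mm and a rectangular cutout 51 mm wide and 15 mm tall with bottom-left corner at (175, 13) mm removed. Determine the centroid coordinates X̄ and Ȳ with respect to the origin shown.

plate: A = 290 × 80 = 23200.00, centroid at (145.00, 40.00).
hole 1: A = −π·29² = -2642.08, centroid at (105.00, 40.00).
hole 2: A = −(51 × 15) = -765.00, centroid at (200.50, 20.50).
ΣA = 19792.92 mm²
ΣAX̄ = (23200.00)(145.00) + (-2642.08)(105.00) + (-765.00)(200.50) = 2933199.16 mm³
ΣAȲ = (23200.00)(40.00) + (-2642.08)(40.00) + (-765.00)(20.50) = 806634.32 mm³
X̄ = 2933199.16 / 19792.92 = 148.19 mm
Ȳ = 806634.32 / 19792.92 = 40.75 mm

X̄ = 148.19 mm, Ȳ = 40.75 mm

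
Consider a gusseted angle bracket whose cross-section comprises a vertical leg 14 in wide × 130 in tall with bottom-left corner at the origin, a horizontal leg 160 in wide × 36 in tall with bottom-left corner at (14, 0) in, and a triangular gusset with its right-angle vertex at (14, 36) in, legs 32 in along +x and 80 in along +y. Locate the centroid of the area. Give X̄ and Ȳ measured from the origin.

vertical leg: A = 14 × 130 = 1820.00, centroid at (7.00, 65.00).
horizontal leg: A = 160 × 36 = 5760.00, centroid at (94.00, 18.00).
gusset: A = ½·32·80 = 1280.00, centroid at (24.67, 62.67).
ΣA = 8860.00 in²
ΣAX̄ = (1820.00)(7.00) + (5760.00)(94.00) + (1280.00)(24.67) = 585753.33 in³
ΣAȲ = (1820.00)(65.00) + (5760.00)(18.00) + (1280.00)(62.67) = 302193.33 in³
X̄ = 585753.33 / 8860.00 = 66.11 in
Ȳ = 302193.33 / 8860.00 = 34.11 in

X̄ = 66.11 in, Ȳ = 34.11 in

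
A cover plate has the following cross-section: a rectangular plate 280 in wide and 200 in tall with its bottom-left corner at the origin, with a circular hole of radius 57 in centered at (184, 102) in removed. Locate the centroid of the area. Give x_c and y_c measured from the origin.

plate: A = 280 × 200 = 56000.00, centroid at (140.00, 100.00).
hole: A = −π·57² = -10207.03, centroid at (184.00, 102.00).
ΣA = 45792.97 in²
ΣAx_c = (56000.00)(140.00) + (-10207.03)(184.00) = 5961905.65 in³
ΣAy_c = (56000.00)(100.00) + (-10207.03)(102.00) = 4558882.48 in³
x_c = 5961905.65 / 45792.97 = 130.19 in
y_c = 4558882.48 / 45792.97 = 99.55 in

x_c = 130.19 in, y_c = 99.55 in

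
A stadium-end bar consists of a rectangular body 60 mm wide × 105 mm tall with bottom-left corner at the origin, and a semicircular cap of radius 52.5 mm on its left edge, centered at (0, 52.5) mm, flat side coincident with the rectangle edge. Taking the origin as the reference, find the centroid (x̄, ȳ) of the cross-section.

x̄ = 8.71 mm, ȳ = 52.50 mm

rectangular body: A = 60 × 105 = 6300.00, centroid at (30.00, 52.50).
semicircular end: A = ½π·52.5² = 4329.51, centroid at (-22.28, 52.50).
ΣA = 10629.51 mm², ΣAx̄ = 92531.25 mm³, ΣAȳ = 558049.14 mm³.
x̄ = 92531.25/10629.51 = 8.71 mm; ȳ = 558049.14/10629.51 = 52.50 mm.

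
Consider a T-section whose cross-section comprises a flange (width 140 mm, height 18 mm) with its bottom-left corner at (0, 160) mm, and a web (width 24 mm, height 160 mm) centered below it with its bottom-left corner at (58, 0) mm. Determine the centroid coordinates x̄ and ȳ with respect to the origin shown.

Part | A | x̄ᵢ | ȳᵢ | A·x̄ᵢ | A·ȳᵢ
web | 3840.00 | 70.00 | 80.00 | 268800.00 | 307200.00
flange | 2520.00 | 70.00 | 169.00 | 176400.00 | 425880.00
Σ | 6360.00 |  |  | 445200.00 | 733080.00
x̄ = 445200.00 / 6360.00 = 70.00 mm
ȳ = 733080.00 / 6360.00 = 115.26 mm

x̄ = 70.00 mm, ȳ = 115.26 mm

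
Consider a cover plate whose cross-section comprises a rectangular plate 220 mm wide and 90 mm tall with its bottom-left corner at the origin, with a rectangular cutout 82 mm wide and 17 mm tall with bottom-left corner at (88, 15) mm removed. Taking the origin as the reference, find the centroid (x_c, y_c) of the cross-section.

x_c = 108.56 mm, y_c = 46.63 mm

Part | A | x̄ᵢ | ȳᵢ | A·x̄ᵢ | A·ȳᵢ
plate | 19800.00 | 110.00 | 45.00 | 2178000.00 | 891000.00
hole | -1394.00 | 129.00 | 23.50 | -179826.00 | -32759.00
Σ | 18406.00 |  |  | 1998174.00 | 858241.00
x_c = 1998174.00 / 18406.00 = 108.56 mm
y_c = 858241.00 / 18406.00 = 46.63 mm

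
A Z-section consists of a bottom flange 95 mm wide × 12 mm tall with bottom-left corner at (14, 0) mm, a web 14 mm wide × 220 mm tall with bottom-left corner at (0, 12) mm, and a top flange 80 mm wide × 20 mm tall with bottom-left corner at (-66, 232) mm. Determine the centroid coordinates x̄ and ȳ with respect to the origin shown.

bottom flange: A = 95 × 12 = 1140.00, centroid at (61.50, 6.00).
web: A = 14 × 220 = 3080.00, centroid at (7.00, 122.00).
top flange: A = 80 × 20 = 1600.00, centroid at (-26.00, 242.00).
ΣA = 5820.00 mm², ΣAx̄ = 50070.00 mm³, ΣAȳ = 769800.00 mm³.
x̄ = 50070.00/5820.00 = 8.60 mm; ȳ = 769800.00/5820.00 = 132.27 mm.

x̄ = 8.60 mm, ȳ = 132.27 mm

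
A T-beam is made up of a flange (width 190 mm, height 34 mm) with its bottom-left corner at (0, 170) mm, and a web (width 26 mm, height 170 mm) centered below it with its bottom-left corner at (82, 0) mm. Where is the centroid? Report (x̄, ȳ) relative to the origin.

Part | A | x̄ᵢ | ȳᵢ | A·x̄ᵢ | A·ȳᵢ
web | 4420.00 | 95.00 | 85.00 | 419900.00 | 375700.00
flange | 6460.00 | 95.00 | 187.00 | 613700.00 | 1208020.00
Σ | 10880.00 |  |  | 1033600.00 | 1583720.00
x̄ = 1033600.00 / 10880.00 = 95.00 mm
ȳ = 1583720.00 / 10880.00 = 145.56 mm

x̄ = 95.00 mm, ȳ = 145.56 mm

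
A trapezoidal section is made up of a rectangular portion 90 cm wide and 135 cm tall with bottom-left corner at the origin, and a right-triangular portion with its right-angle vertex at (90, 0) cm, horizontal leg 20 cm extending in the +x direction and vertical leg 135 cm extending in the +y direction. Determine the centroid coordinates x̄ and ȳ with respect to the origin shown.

x̄ = 50.17 cm, ȳ = 65.25 cm

rectangular portion: A = 90 × 135 = 12150.00, centroid at (45.00, 67.50).
triangular portion: A = ½·20·135 = 1350.00, centroid at (96.67, 45.00).
ΣA = 13500.00 cm²
ΣAx̄ = (12150.00)(45.00) + (1350.00)(96.67) = 677250.00 cm³
ΣAȳ = (12150.00)(67.50) + (1350.00)(45.00) = 880875.00 cm³
x̄ = 677250.00 / 13500.00 = 50.17 cm
ȳ = 880875.00 / 13500.00 = 65.25 cm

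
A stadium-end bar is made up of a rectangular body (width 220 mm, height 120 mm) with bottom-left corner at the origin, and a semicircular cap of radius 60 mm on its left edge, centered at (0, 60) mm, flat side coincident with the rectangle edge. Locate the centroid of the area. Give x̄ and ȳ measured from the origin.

x̄ = 86.10 mm, ȳ = 60.00 mm

rectangular body: A = 220 × 120 = 26400.00, centroid at (110.00, 60.00).
semicircular end: A = ½π·60² = 5654.87, centroid at (-25.46, 60.00).
ΣA = 32054.87 mm², ΣAx̄ = 2760000.00 mm³, ΣAȳ = 1923292.01 mm³.
x̄ = 2760000.00/32054.87 = 86.10 mm; ȳ = 1923292.01/32054.87 = 60.00 mm.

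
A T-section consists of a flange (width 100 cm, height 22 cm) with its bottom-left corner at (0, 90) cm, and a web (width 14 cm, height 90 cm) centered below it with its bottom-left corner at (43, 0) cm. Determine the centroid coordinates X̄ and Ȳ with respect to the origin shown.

X̄ = 50.00 cm, Ȳ = 80.61 cm

Part | A | x̄ᵢ | ȳᵢ | A·x̄ᵢ | A·ȳᵢ
web | 1260.00 | 50.00 | 45.00 | 63000.00 | 56700.00
flange | 2200.00 | 50.00 | 101.00 | 110000.00 | 222200.00
Σ | 3460.00 |  |  | 173000.00 | 278900.00
X̄ = 173000.00 / 3460.00 = 50.00 cm
Ȳ = 278900.00 / 3460.00 = 80.61 cm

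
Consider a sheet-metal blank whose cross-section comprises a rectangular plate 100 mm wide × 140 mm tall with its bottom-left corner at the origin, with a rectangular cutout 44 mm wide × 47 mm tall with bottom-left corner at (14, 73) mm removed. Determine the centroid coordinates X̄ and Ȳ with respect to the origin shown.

Part | A | x̄ᵢ | ȳᵢ | A·x̄ᵢ | A·ȳᵢ
plate | 14000.00 | 50.00 | 70.00 | 700000.00 | 980000.00
hole | -2068.00 | 36.00 | 96.50 | -74448.00 | -199562.00
Σ | 11932.00 |  |  | 625552.00 | 780438.00
X̄ = 625552.00 / 11932.00 = 52.43 mm
Ȳ = 780438.00 / 11932.00 = 65.41 mm

X̄ = 52.43 mm, Ȳ = 65.41 mm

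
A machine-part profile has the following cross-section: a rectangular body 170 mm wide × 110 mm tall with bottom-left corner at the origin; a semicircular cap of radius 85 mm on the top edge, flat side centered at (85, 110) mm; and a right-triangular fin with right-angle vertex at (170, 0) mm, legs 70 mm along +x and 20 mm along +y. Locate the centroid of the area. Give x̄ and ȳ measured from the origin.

Part | A | x̄ᵢ | ȳᵢ | A·x̄ᵢ | A·ȳᵢ
rectangular body | 18700.00 | 85.00 | 55.00 | 1589500.00 | 1028500.00
semicircular top | 11349.00 | 85.00 | 146.08 | 964665.29 | 1657807.05
triangular fin | 700.00 | 193.33 | 6.67 | 135333.33 | 4666.67
Σ | 30749.00 |  |  | 2689498.63 | 2690973.71
x̄ = 2689498.63 / 30749.00 = 87.47 mm
ȳ = 2690973.71 / 30749.00 = 87.51 mm

x̄ = 87.47 mm, ȳ = 87.51 mm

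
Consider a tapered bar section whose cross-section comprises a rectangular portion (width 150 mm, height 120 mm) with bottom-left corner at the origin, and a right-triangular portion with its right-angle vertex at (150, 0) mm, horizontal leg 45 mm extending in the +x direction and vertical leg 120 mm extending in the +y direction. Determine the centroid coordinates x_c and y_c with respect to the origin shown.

rectangular portion: A = 150 × 120 = 18000.00, centroid at (75.00, 60.00).
triangular portion: A = ½·45·120 = 2700.00, centroid at (165.00, 40.00).
ΣA = 20700.00 mm², ΣAx_c = 1795500.00 mm³, ΣAy_c = 1188000.00 mm³.
x_c = 1795500.00/20700.00 = 86.74 mm; y_c = 1188000.00/20700.00 = 57.39 mm.

x_c = 86.74 mm, y_c = 57.39 mm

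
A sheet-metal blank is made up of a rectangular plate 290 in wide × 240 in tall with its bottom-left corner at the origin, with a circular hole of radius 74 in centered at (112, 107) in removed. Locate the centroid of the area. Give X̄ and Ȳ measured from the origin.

X̄ = 155.83 in, Ȳ = 124.27 in

plate: A = 290 × 240 = 69600.00, centroid at (145.00, 120.00).
hole: A = −π·74² = -17203.36, centroid at (112.00, 107.00).
ΣA = 52396.64 in², ΣAX̄ = 8165223.53 in³, ΣAȲ = 6511240.33 in³.
X̄ = 8165223.53/52396.64 = 155.83 in; Ȳ = 6511240.33/52396.64 = 124.27 in.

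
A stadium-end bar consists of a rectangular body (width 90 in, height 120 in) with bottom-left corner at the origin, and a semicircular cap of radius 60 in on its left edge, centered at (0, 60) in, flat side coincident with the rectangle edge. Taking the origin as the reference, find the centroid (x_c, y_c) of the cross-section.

rectangular body: A = 90 × 120 = 10800.00, centroid at (45.00, 60.00).
semicircular end: A = ½π·60² = 5654.87, centroid at (-25.46, 60.00).
ΣA = 16454.87 in², ΣAx_c = 342000.00 in³, ΣAy_c = 987292.01 in³.
x_c = 342000.00/16454.87 = 20.78 in; y_c = 987292.01/16454.87 = 60.00 in.

x_c = 20.78 in, y_c = 60.00 in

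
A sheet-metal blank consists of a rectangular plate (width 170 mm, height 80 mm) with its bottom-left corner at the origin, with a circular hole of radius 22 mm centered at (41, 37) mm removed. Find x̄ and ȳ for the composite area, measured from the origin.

plate: A = 170 × 80 = 13600.00, centroid at (85.00, 40.00).
hole: A = −π·22² = -1520.53, centroid at (41.00, 37.00).
ΣA = 12079.47 mm², ΣAx̄ = 1093658.24 mm³, ΣAȳ = 487740.36 mm³.
x̄ = 1093658.24/12079.47 = 90.54 mm; ȳ = 487740.36/12079.47 = 40.38 mm.

x̄ = 90.54 mm, ȳ = 40.38 mm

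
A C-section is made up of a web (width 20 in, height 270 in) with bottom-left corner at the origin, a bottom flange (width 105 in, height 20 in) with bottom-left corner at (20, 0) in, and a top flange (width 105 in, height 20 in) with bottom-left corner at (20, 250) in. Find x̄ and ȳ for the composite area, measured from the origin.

x̄ = 37.34 in, ȳ = 135.00 in

Part | A | x̄ᵢ | ȳᵢ | A·x̄ᵢ | A·ȳᵢ
web | 5400.00 | 10.00 | 135.00 | 54000.00 | 729000.00
bottom flange | 2100.00 | 72.50 | 10.00 | 152250.00 | 21000.00
top flange | 2100.00 | 72.50 | 260.00 | 152250.00 | 546000.00
Σ | 9600.00 |  |  | 358500.00 | 1296000.00
x̄ = 358500.00 / 9600.00 = 37.34 in
ȳ = 1296000.00 / 9600.00 = 135.00 in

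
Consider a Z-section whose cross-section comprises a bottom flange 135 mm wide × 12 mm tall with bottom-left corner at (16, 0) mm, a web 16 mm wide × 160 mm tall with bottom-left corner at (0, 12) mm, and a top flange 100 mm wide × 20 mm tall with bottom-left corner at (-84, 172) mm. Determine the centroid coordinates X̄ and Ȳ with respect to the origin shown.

X̄ = 14.20 mm, Ȳ = 98.58 mm

bottom flange: A = 135 × 12 = 1620.00, centroid at (83.50, 6.00).
web: A = 16 × 160 = 2560.00, centroid at (8.00, 92.00).
top flange: A = 100 × 20 = 2000.00, centroid at (-34.00, 182.00).
ΣA = 6180.00 mm²
ΣAX̄ = (1620.00)(83.50) + (2560.00)(8.00) + (2000.00)(-34.00) = 87750.00 mm³
ΣAȲ = (1620.00)(6.00) + (2560.00)(92.00) + (2000.00)(182.00) = 609240.00 mm³
X̄ = 87750.00 / 6180.00 = 14.20 mm
Ȳ = 609240.00 / 6180.00 = 98.58 mm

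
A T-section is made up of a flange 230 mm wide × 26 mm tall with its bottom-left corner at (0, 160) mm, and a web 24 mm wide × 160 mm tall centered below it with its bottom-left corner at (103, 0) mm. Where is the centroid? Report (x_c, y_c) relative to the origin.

web: A = 24 × 160 = 3840.00, centroid at (115.00, 80.00).
flange: A = 230 × 26 = 5980.00, centroid at (115.00, 173.00).
ΣA = 9820.00 mm², ΣAx_c = 1129300.00 mm³, ΣAy_c = 1341740.00 mm³.
x_c = 1129300.00/9820.00 = 115.00 mm; y_c = 1341740.00/9820.00 = 136.63 mm.

x_c = 115.00 mm, y_c = 136.63 mm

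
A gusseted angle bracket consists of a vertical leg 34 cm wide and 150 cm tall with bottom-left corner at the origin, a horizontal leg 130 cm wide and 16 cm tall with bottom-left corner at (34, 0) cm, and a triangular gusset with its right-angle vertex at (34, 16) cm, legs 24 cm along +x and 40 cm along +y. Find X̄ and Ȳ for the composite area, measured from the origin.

vertical leg: A = 34 × 150 = 5100.00, centroid at (17.00, 75.00).
horizontal leg: A = 130 × 16 = 2080.00, centroid at (99.00, 8.00).
gusset: A = ½·24·40 = 480.00, centroid at (42.00, 29.33).
ΣA = 7660.00 cm²
ΣAX̄ = (5100.00)(17.00) + (2080.00)(99.00) + (480.00)(42.00) = 312780.00 cm³
ΣAȲ = (5100.00)(75.00) + (2080.00)(8.00) + (480.00)(29.33) = 413220.00 cm³
X̄ = 312780.00 / 7660.00 = 40.83 cm
Ȳ = 413220.00 / 7660.00 = 53.95 cm

X̄ = 40.83 cm, Ȳ = 53.95 cm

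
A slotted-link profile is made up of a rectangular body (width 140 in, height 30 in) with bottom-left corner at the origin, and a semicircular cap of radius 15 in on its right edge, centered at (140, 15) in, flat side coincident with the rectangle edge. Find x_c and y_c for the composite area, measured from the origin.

rectangular body: A = 140 × 30 = 4200.00, centroid at (70.00, 15.00).
semicircular end: A = ½π·15² = 353.43, centroid at (146.37, 15.00).
ΣA = 4553.43 in²
ΣAx_c = (4200.00)(70.00) + (353.43)(146.37) = 345730.08 in³
ΣAy_c = (4200.00)(15.00) + (353.43)(15.00) = 68301.44 in³
x_c = 345730.08 / 4553.43 = 75.93 in
y_c = 68301.44 / 4553.43 = 15.00 in

x_c = 75.93 in, y_c = 15.00 in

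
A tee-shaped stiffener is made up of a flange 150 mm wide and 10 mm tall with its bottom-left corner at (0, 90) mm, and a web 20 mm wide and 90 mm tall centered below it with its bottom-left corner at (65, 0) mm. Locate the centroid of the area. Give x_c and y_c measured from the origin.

Part | A | x̄ᵢ | ȳᵢ | A·x̄ᵢ | A·ȳᵢ
web | 1800.00 | 75.00 | 45.00 | 135000.00 | 81000.00
flange | 1500.00 | 75.00 | 95.00 | 112500.00 | 142500.00
Σ | 3300.00 |  |  | 247500.00 | 223500.00
x_c = 247500.00 / 3300.00 = 75.00 mm
y_c = 223500.00 / 3300.00 = 67.73 mm

x_c = 75.00 mm, y_c = 67.73 mm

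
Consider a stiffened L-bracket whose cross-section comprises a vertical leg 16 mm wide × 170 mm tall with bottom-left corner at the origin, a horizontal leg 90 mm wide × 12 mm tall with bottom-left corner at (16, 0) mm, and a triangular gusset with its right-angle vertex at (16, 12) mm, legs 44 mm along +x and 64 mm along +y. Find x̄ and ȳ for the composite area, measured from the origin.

x̄ = 25.12 mm, ȳ = 54.65 mm

vertical leg: A = 16 × 170 = 2720.00, centroid at (8.00, 85.00).
horizontal leg: A = 90 × 12 = 1080.00, centroid at (61.00, 6.00).
gusset: A = ½·44·64 = 1408.00, centroid at (30.67, 33.33).
ΣA = 5208.00 mm², ΣAx̄ = 130818.67 mm³, ΣAȳ = 284613.33 mm³.
x̄ = 130818.67/5208.00 = 25.12 mm; ȳ = 284613.33/5208.00 = 54.65 mm.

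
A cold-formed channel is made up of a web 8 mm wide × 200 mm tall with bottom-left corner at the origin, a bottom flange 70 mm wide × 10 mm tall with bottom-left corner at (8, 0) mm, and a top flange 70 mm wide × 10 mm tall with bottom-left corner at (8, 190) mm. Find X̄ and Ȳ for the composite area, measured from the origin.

web: A = 8 × 200 = 1600.00, centroid at (4.00, 100.00).
bottom flange: A = 70 × 10 = 700.00, centroid at (43.00, 5.00).
top flange: A = 70 × 10 = 700.00, centroid at (43.00, 195.00).
ΣA = 3000.00 mm²
ΣAX̄ = (1600.00)(4.00) + (700.00)(43.00) + (700.00)(43.00) = 66600.00 mm³
ΣAȲ = (1600.00)(100.00) + (700.00)(5.00) + (700.00)(195.00) = 300000.00 mm³
X̄ = 66600.00 / 3000.00 = 22.20 mm
Ȳ = 300000.00 / 3000.00 = 100.00 mm

X̄ = 22.20 mm, Ȳ = 100.00 mm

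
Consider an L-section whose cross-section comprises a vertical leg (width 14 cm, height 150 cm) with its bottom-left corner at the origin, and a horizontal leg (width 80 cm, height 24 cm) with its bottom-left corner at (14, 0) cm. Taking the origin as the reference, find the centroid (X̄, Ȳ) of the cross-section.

Part | A | x̄ᵢ | ȳᵢ | A·x̄ᵢ | A·ȳᵢ
vertical leg | 2100.00 | 7.00 | 75.00 | 14700.00 | 157500.00
horizontal leg | 1920.00 | 54.00 | 12.00 | 103680.00 | 23040.00
Σ | 4020.00 |  |  | 118380.00 | 180540.00
X̄ = 118380.00 / 4020.00 = 29.45 cm
Ȳ = 180540.00 / 4020.00 = 44.91 cm

X̄ = 29.45 cm, Ȳ = 44.91 cm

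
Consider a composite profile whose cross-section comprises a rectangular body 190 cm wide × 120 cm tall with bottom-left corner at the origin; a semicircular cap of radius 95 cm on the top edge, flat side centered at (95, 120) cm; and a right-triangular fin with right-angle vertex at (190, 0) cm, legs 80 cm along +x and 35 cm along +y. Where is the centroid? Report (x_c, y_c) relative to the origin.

rectangular body: A = 190 × 120 = 22800.00, centroid at (95.00, 60.00).
semicircular top: A = ½π·95² = 14176.44, centroid at (95.00, 160.32).
triangular fin: A = ½·80·35 = 1400.00, centroid at (216.67, 11.67).
ΣA = 38376.44 cm², ΣAx_c = 3816094.83 cm³, ΣAy_c = 3657089.09 cm³.
x_c = 3816094.83/38376.44 = 99.44 cm; y_c = 3657089.09/38376.44 = 95.30 cm.

x_c = 99.44 cm, y_c = 95.30 cm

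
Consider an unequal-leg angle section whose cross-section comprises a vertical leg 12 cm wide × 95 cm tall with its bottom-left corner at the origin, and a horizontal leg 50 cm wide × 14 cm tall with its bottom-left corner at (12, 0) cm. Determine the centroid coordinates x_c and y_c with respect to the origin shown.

vertical leg: A = 12 × 95 = 1140.00, centroid at (6.00, 47.50).
horizontal leg: A = 50 × 14 = 700.00, centroid at (37.00, 7.00).
ΣA = 1840.00 cm²
ΣAx_c = (1140.00)(6.00) + (700.00)(37.00) = 32740.00 cm³
ΣAy_c = (1140.00)(47.50) + (700.00)(7.00) = 59050.00 cm³
x_c = 32740.00 / 1840.00 = 17.79 cm
y_c = 59050.00 / 1840.00 = 32.09 cm

x_c = 17.79 cm, y_c = 32.09 cm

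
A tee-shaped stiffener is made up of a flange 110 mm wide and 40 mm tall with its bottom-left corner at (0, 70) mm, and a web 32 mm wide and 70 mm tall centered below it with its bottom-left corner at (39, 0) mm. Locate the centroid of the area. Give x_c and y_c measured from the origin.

x_c = 55.00 mm, y_c = 71.45 mm

web: A = 32 × 70 = 2240.00, centroid at (55.00, 35.00).
flange: A = 110 × 40 = 4400.00, centroid at (55.00, 90.00).
ΣA = 6640.00 mm², ΣAx_c = 365200.00 mm³, ΣAy_c = 474400.00 mm³.
x_c = 365200.00/6640.00 = 55.00 mm; y_c = 474400.00/6640.00 = 71.45 mm.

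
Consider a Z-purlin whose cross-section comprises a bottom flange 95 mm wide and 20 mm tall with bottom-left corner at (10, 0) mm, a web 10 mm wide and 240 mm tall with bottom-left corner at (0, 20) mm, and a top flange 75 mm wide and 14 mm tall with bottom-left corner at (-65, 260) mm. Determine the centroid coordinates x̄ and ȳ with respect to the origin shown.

Part | A | x̄ᵢ | ȳᵢ | A·x̄ᵢ | A·ȳᵢ
bottom flange | 1900.00 | 57.50 | 10.00 | 109250.00 | 19000.00
web | 2400.00 | 5.00 | 140.00 | 12000.00 | 336000.00
top flange | 1050.00 | -27.50 | 267.00 | -28875.00 | 280350.00
Σ | 5350.00 |  |  | 92375.00 | 635350.00
x̄ = 92375.00 / 5350.00 = 17.27 mm
ȳ = 635350.00 / 5350.00 = 118.76 mm

x̄ = 17.27 mm, ȳ = 118.76 mm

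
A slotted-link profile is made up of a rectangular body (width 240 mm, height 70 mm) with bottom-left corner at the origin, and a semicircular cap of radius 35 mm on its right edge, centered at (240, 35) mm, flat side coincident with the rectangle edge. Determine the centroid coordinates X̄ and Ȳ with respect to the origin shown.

X̄ = 133.86 mm, Ȳ = 35.00 mm

Part | A | x̄ᵢ | ȳᵢ | A·x̄ᵢ | A·ȳᵢ
rectangular body | 16800.00 | 120.00 | 35.00 | 2016000.00 | 588000.00
semicircular end | 1924.23 | 254.85 | 35.00 | 490397.45 | 67347.89
Σ | 18724.23 |  |  | 2506397.45 | 655347.89
X̄ = 2506397.45 / 18724.23 = 133.86 mm
Ȳ = 655347.89 / 18724.23 = 35.00 mm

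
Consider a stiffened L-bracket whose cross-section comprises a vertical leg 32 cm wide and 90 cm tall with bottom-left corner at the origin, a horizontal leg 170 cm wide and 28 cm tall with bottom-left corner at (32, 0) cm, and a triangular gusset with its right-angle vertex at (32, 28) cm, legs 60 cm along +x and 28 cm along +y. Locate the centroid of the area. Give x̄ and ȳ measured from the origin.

x̄ = 76.26 cm, ȳ = 26.84 cm

vertical leg: A = 32 × 90 = 2880.00, centroid at (16.00, 45.00).
horizontal leg: A = 170 × 28 = 4760.00, centroid at (117.00, 14.00).
gusset: A = ½·60·28 = 840.00, centroid at (52.00, 37.33).
ΣA = 8480.00 cm², ΣAx̄ = 646680.00 cm³, ΣAȳ = 227600.00 cm³.
x̄ = 646680.00/8480.00 = 76.26 cm; ȳ = 227600.00/8480.00 = 26.84 cm.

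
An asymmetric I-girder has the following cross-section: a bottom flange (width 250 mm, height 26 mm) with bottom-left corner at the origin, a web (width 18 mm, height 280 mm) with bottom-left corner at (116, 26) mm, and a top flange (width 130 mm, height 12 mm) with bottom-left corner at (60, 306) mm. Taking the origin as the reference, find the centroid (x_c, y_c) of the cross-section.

bottom flange: A = 250 × 26 = 6500.00, centroid at (125.00, 13.00).
web: A = 18 × 280 = 5040.00, centroid at (125.00, 166.00).
top flange: A = 130 × 12 = 1560.00, centroid at (125.00, 312.00).
ΣA = 13100.00 mm²
ΣAx_c = (6500.00)(125.00) + (5040.00)(125.00) + (1560.00)(125.00) = 1637500.00 mm³
ΣAy_c = (6500.00)(13.00) + (5040.00)(166.00) + (1560.00)(312.00) = 1407860.00 mm³
x_c = 1637500.00 / 13100.00 = 125.00 mm
y_c = 1407860.00 / 13100.00 = 107.47 mm

x_c = 125.00 mm, y_c = 107.47 mm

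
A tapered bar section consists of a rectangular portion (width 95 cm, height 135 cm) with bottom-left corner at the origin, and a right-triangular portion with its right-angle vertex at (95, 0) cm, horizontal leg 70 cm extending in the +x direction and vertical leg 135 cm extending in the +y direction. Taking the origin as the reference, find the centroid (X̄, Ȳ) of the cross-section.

X̄ = 66.57 cm, Ȳ = 61.44 cm

Part | A | x̄ᵢ | ȳᵢ | A·x̄ᵢ | A·ȳᵢ
rectangular portion | 12825.00 | 47.50 | 67.50 | 609187.50 | 865687.50
triangular portion | 4725.00 | 118.33 | 45.00 | 559125.00 | 212625.00
Σ | 17550.00 |  |  | 1168312.50 | 1078312.50
X̄ = 1168312.50 / 17550.00 = 66.57 cm
Ȳ = 1078312.50 / 17550.00 = 61.44 cm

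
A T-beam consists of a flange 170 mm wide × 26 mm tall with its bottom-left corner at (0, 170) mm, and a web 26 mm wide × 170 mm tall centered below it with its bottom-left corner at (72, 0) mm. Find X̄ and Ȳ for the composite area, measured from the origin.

X̄ = 85.00 mm, Ȳ = 134.00 mm

web: A = 26 × 170 = 4420.00, centroid at (85.00, 85.00).
flange: A = 170 × 26 = 4420.00, centroid at (85.00, 183.00).
ΣA = 8840.00 mm²
ΣAX̄ = (4420.00)(85.00) + (4420.00)(85.00) = 751400.00 mm³
ΣAȲ = (4420.00)(85.00) + (4420.00)(183.00) = 1184560.00 mm³
X̄ = 751400.00 / 8840.00 = 85.00 mm
Ȳ = 1184560.00 / 8840.00 = 134.00 mm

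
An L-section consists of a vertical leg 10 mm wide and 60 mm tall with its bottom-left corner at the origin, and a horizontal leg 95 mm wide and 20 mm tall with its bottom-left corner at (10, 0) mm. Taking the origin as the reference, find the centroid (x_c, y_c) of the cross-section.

vertical leg: A = 10 × 60 = 600.00, centroid at (5.00, 30.00).
horizontal leg: A = 95 × 20 = 1900.00, centroid at (57.50, 10.00).
ΣA = 2500.00 mm²
ΣAx_c = (600.00)(5.00) + (1900.00)(57.50) = 112250.00 mm³
ΣAy_c = (600.00)(30.00) + (1900.00)(10.00) = 37000.00 mm³
x_c = 112250.00 / 2500.00 = 44.90 mm
y_c = 37000.00 / 2500.00 = 14.80 mm

x_c = 44.90 mm, y_c = 14.80 mm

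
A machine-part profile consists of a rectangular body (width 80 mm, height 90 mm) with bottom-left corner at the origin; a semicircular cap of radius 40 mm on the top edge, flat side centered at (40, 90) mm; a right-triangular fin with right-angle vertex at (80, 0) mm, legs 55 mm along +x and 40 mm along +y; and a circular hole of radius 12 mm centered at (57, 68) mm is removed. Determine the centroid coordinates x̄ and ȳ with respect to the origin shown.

x̄ = 45.45 mm, ȳ = 55.67 mm

Part | A | x̄ᵢ | ȳᵢ | A·x̄ᵢ | A·ȳᵢ
rectangular body | 7200.00 | 40.00 | 45.00 | 288000.00 | 324000.00
semicircular top | 2513.27 | 40.00 | 106.98 | 100530.96 | 268861.34
triangular fin | 1100.00 | 98.33 | 13.33 | 108166.67 | 14666.67
hole | -452.39 | 57.00 | 68.00 | -25786.19 | -30762.48
Σ | 10360.88 |  |  | 470911.44 | 576765.53
x̄ = 470911.44 / 10360.88 = 45.45 mm
ȳ = 576765.53 / 10360.88 = 55.67 mm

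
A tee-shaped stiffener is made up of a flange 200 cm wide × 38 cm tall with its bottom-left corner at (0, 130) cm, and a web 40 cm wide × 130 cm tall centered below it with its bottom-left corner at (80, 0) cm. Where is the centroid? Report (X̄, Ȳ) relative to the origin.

X̄ = 100.00 cm, Ȳ = 114.88 cm

Part | A | x̄ᵢ | ȳᵢ | A·x̄ᵢ | A·ȳᵢ
web | 5200.00 | 100.00 | 65.00 | 520000.00 | 338000.00
flange | 7600.00 | 100.00 | 149.00 | 760000.00 | 1132400.00
Σ | 12800.00 |  |  | 1280000.00 | 1470400.00
X̄ = 1280000.00 / 12800.00 = 100.00 cm
Ȳ = 1470400.00 / 12800.00 = 114.88 cm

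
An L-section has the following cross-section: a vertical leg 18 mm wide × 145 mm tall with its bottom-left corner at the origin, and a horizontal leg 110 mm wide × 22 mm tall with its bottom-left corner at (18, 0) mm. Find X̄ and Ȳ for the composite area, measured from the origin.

vertical leg: A = 18 × 145 = 2610.00, centroid at (9.00, 72.50).
horizontal leg: A = 110 × 22 = 2420.00, centroid at (73.00, 11.00).
ΣA = 5030.00 mm²
ΣAX̄ = (2610.00)(9.00) + (2420.00)(73.00) = 200150.00 mm³
ΣAȲ = (2610.00)(72.50) + (2420.00)(11.00) = 215845.00 mm³
X̄ = 200150.00 / 5030.00 = 39.79 mm
Ȳ = 215845.00 / 5030.00 = 42.91 mm

X̄ = 39.79 mm, Ȳ = 42.91 mm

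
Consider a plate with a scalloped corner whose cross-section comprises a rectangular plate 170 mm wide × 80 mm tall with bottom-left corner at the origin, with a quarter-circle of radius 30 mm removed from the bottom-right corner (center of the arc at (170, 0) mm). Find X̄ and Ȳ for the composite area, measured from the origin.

X̄ = 81.04 mm, Ȳ = 41.49 mm

plate: A = 170 × 80 = 13600.00, centroid at (85.00, 40.00).
removed quarter-circle: A = −¼π·30² = -706.86, centroid at (157.27, 12.73).
ΣA = 12893.14 mm²
ΣAX̄ = (13600.00)(85.00) + (-706.86)(157.27) = 1044834.08 mm³
ΣAȲ = (13600.00)(40.00) + (-706.86)(12.73) = 535000.00 mm³
X̄ = 1044834.08 / 12893.14 = 81.04 mm
Ȳ = 535000.00 / 12893.14 = 41.49 mm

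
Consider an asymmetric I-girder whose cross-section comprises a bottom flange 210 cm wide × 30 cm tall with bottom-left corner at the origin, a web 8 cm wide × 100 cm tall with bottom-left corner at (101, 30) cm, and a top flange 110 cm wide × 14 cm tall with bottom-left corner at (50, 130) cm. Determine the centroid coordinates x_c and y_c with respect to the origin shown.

bottom flange: A = 210 × 30 = 6300.00, centroid at (105.00, 15.00).
web: A = 8 × 100 = 800.00, centroid at (105.00, 80.00).
top flange: A = 110 × 14 = 1540.00, centroid at (105.00, 137.00).
ΣA = 8640.00 cm²
ΣAx_c = (6300.00)(105.00) + (800.00)(105.00) + (1540.00)(105.00) = 907200.00 cm³
ΣAy_c = (6300.00)(15.00) + (800.00)(80.00) + (1540.00)(137.00) = 369480.00 cm³
x_c = 907200.00 / 8640.00 = 105.00 cm
y_c = 369480.00 / 8640.00 = 42.76 cm

x_c = 105.00 cm, y_c = 42.76 cm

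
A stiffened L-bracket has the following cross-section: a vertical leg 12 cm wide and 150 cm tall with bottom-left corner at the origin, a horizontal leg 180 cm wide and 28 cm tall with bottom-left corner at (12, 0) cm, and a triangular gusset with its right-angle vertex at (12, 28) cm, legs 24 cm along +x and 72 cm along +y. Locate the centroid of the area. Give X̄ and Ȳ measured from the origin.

vertical leg: A = 12 × 150 = 1800.00, centroid at (6.00, 75.00).
horizontal leg: A = 180 × 28 = 5040.00, centroid at (102.00, 14.00).
gusset: A = ½·24·72 = 864.00, centroid at (20.00, 52.00).
ΣA = 7704.00 cm², ΣAX̄ = 542160.00 cm³, ΣAȲ = 250488.00 cm³.
X̄ = 542160.00/7704.00 = 70.37 cm; Ȳ = 250488.00/7704.00 = 32.51 cm.

X̄ = 70.37 cm, Ȳ = 32.51 cm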